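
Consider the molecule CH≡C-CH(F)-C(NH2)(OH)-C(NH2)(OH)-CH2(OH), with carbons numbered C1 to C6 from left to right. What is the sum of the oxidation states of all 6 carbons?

Bonds to more-electronegative neighbours contribute +1 each, bonds to H or metals contribute −1 each, and C–C bonds contribute 0. Tallying each carbon:
C1: 3C, 1H → 0 − 1 = -1
C2: 4C → 0 = 0
C3: 2C, 1H, 1F → 0 − 1 + 1 = 0
C4: 2C, 1O, 1N → 0 + 1 + 1 = +2
C5: 2C, 1O, 1N → 0 + 1 + 1 = +2
C6: 1C, 2H, 1O → 0 − 2 + 1 = -1
Sum = -1 + 0 + 0 + 2 + 2 − 1 = +2.

+2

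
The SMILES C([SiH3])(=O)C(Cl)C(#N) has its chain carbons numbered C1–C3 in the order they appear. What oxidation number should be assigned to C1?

+1

C1 has one bond to C (0), one bond to Si (-1), a double bond to O (2×+1 = +2).
Oxidation state = 0 − 1 + 2 = +1.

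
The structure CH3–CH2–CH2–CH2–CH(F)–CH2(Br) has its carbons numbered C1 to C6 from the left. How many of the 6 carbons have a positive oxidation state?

Tallying each carbon's bonds:
C1: 1C, 3H → 0 − 3 = -3
C2: 2C, 2H → 0 − 2 = -2
C3: 2C, 2H → 0 − 2 = -2
C4: 2C, 2H → 0 − 2 = -2
C5: 2C, 1H, 1F → 0 − 1 + 1 = 0
C6: 1C, 2H, 1Br → 0 − 2 + 1 = -1
0 carbons meet the condition.

0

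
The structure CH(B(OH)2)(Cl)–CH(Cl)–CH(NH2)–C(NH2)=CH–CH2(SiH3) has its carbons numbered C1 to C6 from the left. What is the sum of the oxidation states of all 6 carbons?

-4

Each bond to a more electronegative atom (O, N, halogen) counts +1, each bond to a less electronegative atom (H, metal, B, Si) counts −1, and each C–C bond counts 0. Tallying each carbon:
C1: 1C, 1H, 1Cl, 1B → 0 − 1 + 1 − 1 = -1
C2: 2C, 1H, 1Cl → 0 − 1 + 1 = 0
C3: 2C, 1H, 1N → 0 − 1 + 1 = 0
C4: 3C, 1N → 0 + 1 = +1
C5: 3C, 1H → 0 − 1 = -1
C6: 1C, 2H, 1Si → 0 − 2 − 1 = -3
Sum = -1 + 0 + 0 + 1 − 1 − 3 = -4.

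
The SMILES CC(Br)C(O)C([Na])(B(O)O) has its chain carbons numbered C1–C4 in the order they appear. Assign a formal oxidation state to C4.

-3

Each bond to a more electronegative atom (O, N, halogen) counts +1, each bond to a less electronegative atom (H, metal, B, Si) counts −1, and each C–C bond counts 0.
C4 has one bond to C (0), one bond to Na (-1), one bond to B (-1), one bond to H (-1).
Oxidation state = 0 − 1 − 1 − 1 = -3.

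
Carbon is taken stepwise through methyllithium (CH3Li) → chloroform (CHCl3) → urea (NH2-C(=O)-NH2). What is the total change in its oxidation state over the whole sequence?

+8

Carbon oxidation states along the series — methyllithium: -4, chloroform: +2, urea: +4.
Net change = +4 − (-4) = +8.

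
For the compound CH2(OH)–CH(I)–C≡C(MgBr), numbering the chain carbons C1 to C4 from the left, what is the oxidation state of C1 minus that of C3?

-1

C1: 1C, 2H, 1O → 0 − 2 + 1 = -1
C3: 4C → 0 = 0
Difference: -1 − (0) = -1.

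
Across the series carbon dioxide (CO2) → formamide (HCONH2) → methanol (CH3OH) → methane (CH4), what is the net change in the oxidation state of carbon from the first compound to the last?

-8

Carbon oxidation states along the series — carbon dioxide: +4, formamide: +2, methanol: -2, methane: -4.
Net change = -4 − (+4) = -8.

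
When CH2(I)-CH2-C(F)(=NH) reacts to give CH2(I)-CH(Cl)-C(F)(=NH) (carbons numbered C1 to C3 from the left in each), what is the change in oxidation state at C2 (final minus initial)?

+2

Before: C2 has 2 bonds to C, 2 bonds to H → oxidation state -2.
After: C2 has 2 bonds to C, 1 bond to H, 1 bond to Cl → oxidation state 0.
Δ = 0 − (-2) = +2, so this is an oxidation at C2.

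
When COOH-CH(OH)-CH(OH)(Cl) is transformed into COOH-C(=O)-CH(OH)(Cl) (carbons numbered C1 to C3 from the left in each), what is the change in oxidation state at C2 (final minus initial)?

Before: C2 has 2 bonds to C, 1 bond to H, 1 bond to O → oxidation state 0.
After: C2 has 2 bonds to C, 2 bonds to O → oxidation state +2.
Δ = +2 − (0) = +2, so this is an oxidation at C2.

+2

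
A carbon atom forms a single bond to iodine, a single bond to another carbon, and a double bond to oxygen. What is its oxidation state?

+3

The carbon has one bond to C (0), a double bond to O (2×+1 = +2), one bond to I (+1).
Oxidation state = 0 + 2 + 1 = +3.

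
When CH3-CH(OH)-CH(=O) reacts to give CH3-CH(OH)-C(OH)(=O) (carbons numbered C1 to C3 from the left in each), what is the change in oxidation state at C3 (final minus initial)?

+2

Before: C3 has 1 bond to C, 1 bond to H, 2 bonds to O → oxidation state +1.
After: C3 has 1 bond to C, 3 bonds to O → oxidation state +3.
Δ = +3 − (+1) = +2, so this is an oxidation at C3.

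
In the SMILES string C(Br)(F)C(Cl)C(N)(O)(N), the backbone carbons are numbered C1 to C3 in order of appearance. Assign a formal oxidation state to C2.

Assign +1 per bond to O/N/halogen, −1 per bond to H or an electropositive element, and 0 per bond to carbon.
C2 has one bond to C (0), one bond to C (0), one bond to Cl (+1), one bond to H (-1).
Oxidation state = 0 + 0 + 1 − 1 = 0.

0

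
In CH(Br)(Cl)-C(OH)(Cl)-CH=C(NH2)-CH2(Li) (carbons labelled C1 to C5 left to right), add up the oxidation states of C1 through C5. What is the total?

Tallying each carbon's bonds:
C1: 1C, 1H, 1Cl, 1Br → 0 − 1 + 1 + 1 = +1
C2: 2C, 1O, 1Cl → 0 + 1 + 1 = +2
C3: 3C, 1H → 0 − 1 = -1
C4: 3C, 1N → 0 + 1 = +1
C5: 1C, 2H, 1Li → 0 − 2 − 1 = -3
Sum = +1 + 2 − 1 + 1 − 3 = 0.

0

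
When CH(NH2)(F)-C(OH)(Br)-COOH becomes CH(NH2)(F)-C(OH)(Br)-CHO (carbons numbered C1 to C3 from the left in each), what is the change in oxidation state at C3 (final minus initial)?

-2

Before: C3 has 1 bond to C, 3 bonds to O → oxidation state +3.
After: C3 has 1 bond to C, 1 bond to H, 2 bonds to O → oxidation state +1.
Δ = +1 − (+3) = -2, so this is a reduction at C3.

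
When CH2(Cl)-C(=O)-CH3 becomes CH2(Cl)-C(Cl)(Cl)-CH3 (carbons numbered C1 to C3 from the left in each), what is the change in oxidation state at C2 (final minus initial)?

0

Before: C2 has 2 bonds to C, 2 bonds to O → oxidation state +2.
After: C2 has 2 bonds to C, 2 bonds to Cl → oxidation state +2.
Δ = +2 − (+2) = 0, so no net redox change at C2.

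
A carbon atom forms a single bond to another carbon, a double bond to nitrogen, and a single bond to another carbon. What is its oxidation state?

+2

The carbon has one bond to C (0), one bond to C (0), a double bond to N (2×+1 = +2).
Oxidation state = 0 + 0 + 2 = +2.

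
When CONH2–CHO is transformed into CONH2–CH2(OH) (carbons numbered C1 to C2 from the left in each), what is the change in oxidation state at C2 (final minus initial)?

-2

Before: C2 has 1 bond to C, 1 bond to H, 2 bonds to O → oxidation state +1.
After: C2 has 1 bond to C, 2 bonds to H, 1 bond to O → oxidation state -1.
Δ = -1 − (+1) = -2, so this is a reduction at C2.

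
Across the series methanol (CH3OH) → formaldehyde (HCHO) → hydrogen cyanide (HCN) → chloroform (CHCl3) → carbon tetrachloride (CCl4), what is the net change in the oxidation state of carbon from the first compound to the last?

Carbon oxidation states along the series — methanol: -2, formaldehyde: 0, hydrogen cyanide: +2, chloroform: +2, carbon tetrachloride: +4.
Net change = +4 − (-2) = +6.

+6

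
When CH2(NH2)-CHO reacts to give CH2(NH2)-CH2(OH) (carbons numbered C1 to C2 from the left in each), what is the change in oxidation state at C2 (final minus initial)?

-2

Before: C2 has 1 bond to C, 1 bond to H, 2 bonds to O → oxidation state +1.
After: C2 has 1 bond to C, 2 bonds to H, 1 bond to O → oxidation state -1.
Δ = -1 − (+1) = -2, so this is a reduction at C2.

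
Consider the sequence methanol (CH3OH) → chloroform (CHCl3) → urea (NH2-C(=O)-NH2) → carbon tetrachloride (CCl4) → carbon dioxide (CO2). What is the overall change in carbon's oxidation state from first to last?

+6

Carbon oxidation states along the series — methanol: -2, chloroform: +2, urea: +4, carbon tetrachloride: +4, carbon dioxide: +4.
Net change = +4 − (-2) = +6.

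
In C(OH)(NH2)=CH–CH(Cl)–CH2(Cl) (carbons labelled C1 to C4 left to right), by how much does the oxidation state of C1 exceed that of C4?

+3

C1: 2C, 1O, 1N → 0 + 1 + 1 = +2
C4: 1C, 2H, 1Cl → 0 − 2 + 1 = -1
Difference: +2 − (-1) = +3.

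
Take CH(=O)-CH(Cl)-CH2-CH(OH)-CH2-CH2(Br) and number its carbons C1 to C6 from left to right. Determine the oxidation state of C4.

0

Each bond to a more electronegative atom (O, N, halogen) counts +1, each bond to a less electronegative atom (H, metal, B, Si) counts −1, and each C–C bond counts 0.
C4 has one bond to C (0), one bond to C (0), one bond to O (+1), one bond to H (-1).
Oxidation state = 0 + 0 + 1 − 1 = 0.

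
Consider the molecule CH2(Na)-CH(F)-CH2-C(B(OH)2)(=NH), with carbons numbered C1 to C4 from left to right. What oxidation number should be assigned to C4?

Assign +1 per bond to O/N/halogen, −1 per bond to H or an electropositive element, and 0 per bond to carbon.
C4 has one bond to C (0), one bond to B (-1), a double bond to N (2×+1 = +2).
Oxidation state = 0 − 1 + 2 = +1.

+1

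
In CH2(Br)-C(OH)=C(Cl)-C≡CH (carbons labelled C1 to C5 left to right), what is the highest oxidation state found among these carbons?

Tallying each carbon's bonds:
C1: 1C, 2H, 1Br → 0 − 2 + 1 = -1
C2: 3C, 1O → 0 + 1 = +1
C3: 3C, 1Cl → 0 + 1 = +1
C4: 4C → 0 = 0
C5: 3C, 1H → 0 − 1 = -1
The highest value is +1.

+1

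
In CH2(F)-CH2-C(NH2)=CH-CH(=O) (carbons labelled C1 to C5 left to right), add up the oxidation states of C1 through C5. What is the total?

-2

Count +1 for every bond to an atom more electronegative than carbon and −1 for every bond to one less electronegative; C–C bonds are 0. Tallying each carbon:
C1: 1C, 2H, 1F → 0 − 2 + 1 = -1
C2: 2C, 2H → 0 − 2 = -2
C3: 3C, 1N → 0 + 1 = +1
C4: 3C, 1H → 0 − 1 = -1
C5: 1C, 1H, 2O → 0 − 1 + 2 = +1
Sum = -1 − 2 + 1 − 1 + 1 = -2.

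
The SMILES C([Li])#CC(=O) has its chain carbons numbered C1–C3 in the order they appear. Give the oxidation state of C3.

C3 has one bond to C (0), a double bond to O (2×+1 = +2), one bond to H (-1).
Oxidation state = 0 + 2 − 1 = +1.

+1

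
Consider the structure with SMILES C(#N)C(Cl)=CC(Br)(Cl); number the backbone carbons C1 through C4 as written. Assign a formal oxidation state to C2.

+1

Bonds to more-electronegative neighbours contribute +1 each, bonds to H or metals contribute −1 each, and C–C bonds contribute 0.
C2 has one bond to C (0), a double bond to C (2×0 = 0), one bond to Cl (+1).
Oxidation state = 0 + 0 + 1 = +1.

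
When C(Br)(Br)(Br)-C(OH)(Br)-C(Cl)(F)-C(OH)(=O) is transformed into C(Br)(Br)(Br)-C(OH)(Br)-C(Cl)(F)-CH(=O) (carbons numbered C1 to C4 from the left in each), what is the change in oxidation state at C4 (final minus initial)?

-2

Before: C4 has 1 bond to C, 3 bonds to O → oxidation state +3.
After: C4 has 1 bond to C, 1 bond to H, 2 bonds to O → oxidation state +1.
Δ = +1 − (+3) = -2, so this is a reduction at C4.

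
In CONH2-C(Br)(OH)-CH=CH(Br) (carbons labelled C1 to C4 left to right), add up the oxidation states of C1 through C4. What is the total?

+4

Tallying each carbon's bonds:
C1: 1C, 2O, 1N → 0 + 2 + 1 = +3
C2: 2C, 1O, 1Br → 0 + 1 + 1 = +2
C3: 3C, 1H → 0 − 1 = -1
C4: 2C, 1H, 1Br → 0 − 1 + 1 = 0
Sum = +3 + 2 − 1 + 0 = +4.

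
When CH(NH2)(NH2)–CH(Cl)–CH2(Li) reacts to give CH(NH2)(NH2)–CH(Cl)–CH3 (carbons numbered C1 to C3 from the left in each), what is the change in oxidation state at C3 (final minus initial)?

0

Before: C3 has 1 bond to C, 2 bonds to H, 1 bond to Li → oxidation state -3.
After: C3 has 1 bond to C, 3 bonds to H → oxidation state -3.
Δ = -3 − (-3) = 0, so no net redox change at C3.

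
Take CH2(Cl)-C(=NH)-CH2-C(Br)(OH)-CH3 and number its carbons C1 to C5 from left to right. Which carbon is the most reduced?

Tallying each carbon's bonds:
C1: 1C, 2H, 1Cl → 0 − 2 + 1 = -1
C2: 2C, 2N → 0 + 2 = +2
C3: 2C, 2H → 0 − 2 = -2
C4: 2C, 1O, 1Br → 0 + 1 + 1 = +2
C5: 1C, 3H → 0 − 3 = -3
The most reduced carbon is C5 at -3.

C5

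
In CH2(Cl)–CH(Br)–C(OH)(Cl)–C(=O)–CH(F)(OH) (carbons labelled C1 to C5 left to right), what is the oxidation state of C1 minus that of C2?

-1

C1: 1C, 2H, 1Cl → 0 − 2 + 1 = -1
C2: 2C, 1H, 1Br → 0 − 1 + 1 = 0
Difference: -1 − (0) = -1.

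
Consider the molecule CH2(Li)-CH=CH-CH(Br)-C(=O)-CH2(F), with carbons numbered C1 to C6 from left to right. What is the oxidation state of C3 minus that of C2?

0

C3: 3C, 1H → 0 − 1 = -1
C2: 3C, 1H → 0 − 1 = -1
Difference: -1 − (-1) = 0.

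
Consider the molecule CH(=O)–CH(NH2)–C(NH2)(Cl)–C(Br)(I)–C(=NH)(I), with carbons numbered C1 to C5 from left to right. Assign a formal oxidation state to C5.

C5 has one bond to C (0), a double bond to N (2×+1 = +2), one bond to I (+1).
Oxidation state = 0 + 2 + 1 = +3.

+3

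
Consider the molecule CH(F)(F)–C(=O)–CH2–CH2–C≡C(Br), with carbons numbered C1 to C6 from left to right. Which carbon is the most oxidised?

Assign +1 per bond to O/N/halogen, −1 per bond to H or an electropositive element, and 0 per bond to carbon. Tallying each carbon:
C1: 1C, 1H, 2F → 0 − 1 + 2 = +1
C2: 2C, 2O → 0 + 2 = +2
C3: 2C, 2H → 0 − 2 = -2
C4: 2C, 2H → 0 − 2 = -2
C5: 4C → 0 = 0
C6: 3C, 1Br → 0 + 1 = +1
The most oxidised carbon is C2 at +2.

C2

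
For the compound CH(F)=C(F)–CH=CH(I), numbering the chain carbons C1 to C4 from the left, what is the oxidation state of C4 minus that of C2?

-1

C4: 2C, 1H, 1I → 0 − 1 + 1 = 0
C2: 3C, 1F → 0 + 1 = +1
Difference: 0 − (+1) = -1.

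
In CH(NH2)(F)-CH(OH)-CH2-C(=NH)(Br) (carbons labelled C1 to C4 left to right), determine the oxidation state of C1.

C1 has one bond to C (0), one bond to H (-1), one bond to N (+1), one bond to F (+1).
Oxidation state = 0 − 1 + 1 + 1 = +1.

+1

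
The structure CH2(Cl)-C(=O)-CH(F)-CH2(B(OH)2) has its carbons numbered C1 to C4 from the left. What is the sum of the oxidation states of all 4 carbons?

Tallying each carbon's bonds:
C1: 1C, 2H, 1Cl → 0 − 2 + 1 = -1
C2: 2C, 2O → 0 + 2 = +2
C3: 2C, 1H, 1F → 0 − 1 + 1 = 0
C4: 1C, 2H, 1B → 0 − 2 − 1 = -3
Sum = -1 + 2 + 0 − 3 = -2.

-2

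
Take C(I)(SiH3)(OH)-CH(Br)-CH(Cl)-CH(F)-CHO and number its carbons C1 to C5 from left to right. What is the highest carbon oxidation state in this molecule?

+1

Tallying each carbon's bonds:
C1: 1C, 1O, 1I, 1Si → 0 + 1 + 1 − 1 = +1
C2: 2C, 1H, 1Br → 0 − 1 + 1 = 0
C3: 2C, 1H, 1Cl → 0 − 1 + 1 = 0
C4: 2C, 1H, 1F → 0 − 1 + 1 = 0
C5: 1C, 1H, 2O → 0 − 1 + 2 = +1
The highest value is +1.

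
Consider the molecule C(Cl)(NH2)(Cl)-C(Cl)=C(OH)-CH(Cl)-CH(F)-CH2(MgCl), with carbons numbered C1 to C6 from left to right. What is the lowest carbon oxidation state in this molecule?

-3

Tallying each carbon's bonds:
C1: 1C, 1N, 2Cl → 0 + 1 + 2 = +3
C2: 3C, 1Cl → 0 + 1 = +1
C3: 3C, 1O → 0 + 1 = +1
C4: 2C, 1H, 1Cl → 0 − 1 + 1 = 0
C5: 2C, 1H, 1F → 0 − 1 + 1 = 0
C6: 1C, 2H, 1Mg → 0 − 2 − 1 = -3
The lowest value is -3.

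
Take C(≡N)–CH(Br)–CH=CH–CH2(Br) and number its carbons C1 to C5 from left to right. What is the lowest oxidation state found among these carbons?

Tallying each carbon's bonds:
C1: 1C, 3N → 0 + 3 = +3
C2: 2C, 1H, 1Br → 0 − 1 + 1 = 0
C3: 3C, 1H → 0 − 1 = -1
C4: 3C, 1H → 0 − 1 = -1
C5: 1C, 2H, 1Br → 0 − 2 + 1 = -1
The lowest value is -1.

-1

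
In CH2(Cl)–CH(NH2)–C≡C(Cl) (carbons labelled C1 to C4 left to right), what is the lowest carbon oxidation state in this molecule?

Assign +1 per bond to O/N/halogen, −1 per bond to H or an electropositive element, and 0 per bond to carbon. Tallying each carbon:
C1: 1C, 2H, 1Cl → 0 − 2 + 1 = -1
C2: 2C, 1H, 1N → 0 − 1 + 1 = 0
C3: 4C → 0 = 0
C4: 3C, 1Cl → 0 + 1 = +1
The lowest value is -1.

-1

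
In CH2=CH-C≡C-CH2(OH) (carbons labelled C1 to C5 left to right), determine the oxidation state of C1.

-2

Each bond to a more electronegative atom (O, N, halogen) counts +1, each bond to a less electronegative atom (H, metal, B, Si) counts −1, and each C–C bond counts 0.
C1 has a double bond to C (2×0 = 0), one bond to H (-1), one bond to H (-1).
Oxidation state = 0 − 1 − 1 = -2.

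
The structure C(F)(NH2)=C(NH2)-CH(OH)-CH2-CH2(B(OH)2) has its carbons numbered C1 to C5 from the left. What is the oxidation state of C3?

0

C3 has one bond to C (0), one bond to C (0), one bond to O (+1), one bond to H (-1).
Oxidation state = 0 + 0 + 1 − 1 = 0.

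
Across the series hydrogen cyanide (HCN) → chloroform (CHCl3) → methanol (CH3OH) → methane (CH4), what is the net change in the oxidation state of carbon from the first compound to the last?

-6

Carbon oxidation states along the series — hydrogen cyanide: +2, chloroform: +2, methanol: -2, methane: -4.
Net change = -4 − (+2) = -6.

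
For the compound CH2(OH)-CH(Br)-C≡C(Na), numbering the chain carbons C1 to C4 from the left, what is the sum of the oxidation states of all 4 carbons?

-2

Tallying each carbon's bonds:
C1: 1C, 2H, 1O → 0 − 2 + 1 = -1
C2: 2C, 1H, 1Br → 0 − 1 + 1 = 0
C3: 4C → 0 = 0
C4: 3C, 1Na → 0 − 1 = -1
Sum = -1 + 0 + 0 − 1 = -2.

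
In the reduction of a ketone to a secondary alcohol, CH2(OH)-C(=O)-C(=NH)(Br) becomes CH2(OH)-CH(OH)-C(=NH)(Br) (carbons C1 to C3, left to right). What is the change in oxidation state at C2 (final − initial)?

Before: C2 has 2 bonds to C, 2 bonds to O → oxidation state +2.
After: C2 has 2 bonds to C, 1 bond to H, 1 bond to O → oxidation state 0.
Δ = 0 − (+2) = -2, so this is a reduction at C2.

-2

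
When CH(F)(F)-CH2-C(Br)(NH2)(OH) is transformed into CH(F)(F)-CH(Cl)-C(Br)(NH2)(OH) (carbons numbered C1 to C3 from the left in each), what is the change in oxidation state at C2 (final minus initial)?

+2

Before: C2 has 2 bonds to C, 2 bonds to H → oxidation state -2.
After: C2 has 2 bonds to C, 1 bond to H, 1 bond to Cl → oxidation state 0.
Δ = 0 − (-2) = +2, so this is an oxidation at C2.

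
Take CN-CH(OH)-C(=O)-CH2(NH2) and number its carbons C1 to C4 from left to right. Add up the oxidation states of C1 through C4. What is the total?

+4

Tallying each carbon's bonds:
C1: 1C, 3N → 0 + 3 = +3
C2: 2C, 1H, 1O → 0 − 1 + 1 = 0
C3: 2C, 2O → 0 + 2 = +2
C4: 1C, 2H, 1N → 0 − 2 + 1 = -1
Sum = +3 + 0 + 2 − 1 = +4.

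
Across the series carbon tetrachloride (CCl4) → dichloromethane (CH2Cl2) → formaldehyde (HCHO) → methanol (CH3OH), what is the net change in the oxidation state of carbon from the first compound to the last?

-6

Carbon oxidation states along the series — carbon tetrachloride: +4, dichloromethane: 0, formaldehyde: 0, methanol: -2.
Net change = -2 − (+4) = -6.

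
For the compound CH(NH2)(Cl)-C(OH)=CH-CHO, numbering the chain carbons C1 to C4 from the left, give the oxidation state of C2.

Each bond to a more electronegative atom (O, N, halogen) counts +1, each bond to a less electronegative atom (H, metal, B, Si) counts −1, and each C–C bond counts 0.
C2 has one bond to C (0), a double bond to C (2×0 = 0), one bond to O (+1).
Oxidation state = 0 + 0 + 1 = +1.

+1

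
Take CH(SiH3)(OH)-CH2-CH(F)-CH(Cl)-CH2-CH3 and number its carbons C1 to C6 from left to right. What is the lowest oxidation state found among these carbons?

-3

Count +1 for every bond to an atom more electronegative than carbon and −1 for every bond to one less electronegative; C–C bonds are 0. Tallying each carbon:
C1: 1C, 1H, 1O, 1Si → 0 − 1 + 1 − 1 = -1
C2: 2C, 2H → 0 − 2 = -2
C3: 2C, 1H, 1F → 0 − 1 + 1 = 0
C4: 2C, 1H, 1Cl → 0 − 1 + 1 = 0
C5: 2C, 2H → 0 − 2 = -2
C6: 1C, 3H → 0 − 3 = -3
The lowest value is -3.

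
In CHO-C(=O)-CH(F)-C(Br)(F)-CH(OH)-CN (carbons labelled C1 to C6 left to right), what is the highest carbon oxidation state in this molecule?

+3

Tallying each carbon's bonds:
C1: 1C, 1H, 2O → 0 − 1 + 2 = +1
C2: 2C, 2O → 0 + 2 = +2
C3: 2C, 1H, 1F → 0 − 1 + 1 = 0
C4: 2C, 1F, 1Br → 0 + 1 + 1 = +2
C5: 2C, 1H, 1O → 0 − 1 + 1 = 0
C6: 1C, 3N → 0 + 3 = +3
The highest value is +3.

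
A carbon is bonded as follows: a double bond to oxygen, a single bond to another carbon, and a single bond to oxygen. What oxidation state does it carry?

The carbon has one bond to C (0), one bond to O (+1), a double bond to O (2×+1 = +2).
Oxidation state = 0 + 1 + 2 = +3.

+3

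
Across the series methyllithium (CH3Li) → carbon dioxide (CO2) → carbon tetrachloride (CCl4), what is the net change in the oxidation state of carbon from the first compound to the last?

+8

Carbon oxidation states along the series — methyllithium: -4, carbon dioxide: +4, carbon tetrachloride: +4.
Net change = +4 − (-4) = +8.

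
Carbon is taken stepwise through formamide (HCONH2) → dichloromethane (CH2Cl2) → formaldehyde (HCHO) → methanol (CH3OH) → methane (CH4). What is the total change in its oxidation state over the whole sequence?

-6

Carbon oxidation states along the series — formamide: +2, dichloromethane: 0, formaldehyde: 0, methanol: -2, methane: -4.
Net change = -4 − (+2) = -6.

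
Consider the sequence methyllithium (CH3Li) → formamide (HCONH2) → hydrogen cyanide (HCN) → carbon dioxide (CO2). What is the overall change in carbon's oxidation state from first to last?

+8

Carbon oxidation states along the series — methyllithium: -4, formamide: +2, hydrogen cyanide: +2, carbon dioxide: +4.
Net change = +4 − (-4) = +8.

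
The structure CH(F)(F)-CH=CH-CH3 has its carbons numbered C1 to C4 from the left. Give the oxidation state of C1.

C1 has one bond to C (0), one bond to F (+1), one bond to F (+1), one bond to H (-1).
Oxidation state = 0 + 1 + 1 − 1 = +1.

+1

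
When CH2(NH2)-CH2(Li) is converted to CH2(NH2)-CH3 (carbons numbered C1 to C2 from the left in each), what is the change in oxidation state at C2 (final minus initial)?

Before: C2 has 1 bond to C, 2 bonds to H, 1 bond to Li → oxidation state -3.
After: C2 has 1 bond to C, 3 bonds to H → oxidation state -3.
Δ = -3 − (-3) = 0, so no net redox change at C2.

0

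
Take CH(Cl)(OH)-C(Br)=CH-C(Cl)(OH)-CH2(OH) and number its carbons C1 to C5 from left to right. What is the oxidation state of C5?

C5 has one bond to C (0), one bond to O (+1), one bond to H (-1), one bond to H (-1).
Oxidation state = 0 + 1 − 1 − 1 = -1.

-1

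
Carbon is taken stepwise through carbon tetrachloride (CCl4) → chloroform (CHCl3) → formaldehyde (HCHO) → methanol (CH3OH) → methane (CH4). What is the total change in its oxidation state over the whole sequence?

Carbon oxidation states along the series — carbon tetrachloride: +4, chloroform: +2, formaldehyde: 0, methanol: -2, methane: -4.
Net change = -4 − (+4) = -8.

-8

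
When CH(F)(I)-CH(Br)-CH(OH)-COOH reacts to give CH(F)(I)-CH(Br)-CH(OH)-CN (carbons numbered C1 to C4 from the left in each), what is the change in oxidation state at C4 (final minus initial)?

0

Before: C4 has 1 bond to C, 3 bonds to O → oxidation state +3.
After: C4 has 1 bond to C, 3 bonds to N → oxidation state +3.
Δ = +3 − (+3) = 0, so no net redox change at C4.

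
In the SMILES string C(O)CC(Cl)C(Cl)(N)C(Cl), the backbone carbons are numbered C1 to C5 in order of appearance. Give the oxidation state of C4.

+2

Bonds to more-electronegative neighbours contribute +1 each, bonds to H or metals contribute −1 each, and C–C bonds contribute 0.
C4 has one bond to C (0), one bond to C (0), one bond to Cl (+1), one bond to N (+1).
Oxidation state = 0 + 0 + 1 + 1 = +2.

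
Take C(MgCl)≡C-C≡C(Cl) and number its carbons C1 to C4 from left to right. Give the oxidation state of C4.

C4 has a triple bond to C (3×0 = 0), one bond to Cl (+1).
Oxidation state = 0 + 1 = +1.

+1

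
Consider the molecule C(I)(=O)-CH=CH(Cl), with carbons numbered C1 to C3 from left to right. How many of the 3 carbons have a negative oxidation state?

Tallying each carbon's bonds:
C1: 1C, 2O, 1I → 0 + 2 + 1 = +3
C2: 3C, 1H → 0 − 1 = -1
C3: 2C, 1H, 1Cl → 0 − 1 + 1 = 0
1 carbon (C2) meets the condition.

1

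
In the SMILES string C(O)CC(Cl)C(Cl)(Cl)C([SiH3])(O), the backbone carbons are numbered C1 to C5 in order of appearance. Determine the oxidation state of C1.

Count +1 for every bond to an atom more electronegative than carbon and −1 for every bond to one less electronegative; C–C bonds are 0.
C1 has one bond to C (0), one bond to O (+1), one bond to H (-1), one bond to H (-1).
Oxidation state = 0 + 1 − 1 − 1 = -1.

-1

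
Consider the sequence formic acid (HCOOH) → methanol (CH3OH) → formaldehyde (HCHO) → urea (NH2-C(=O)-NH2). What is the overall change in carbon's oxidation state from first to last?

+2

Carbon oxidation states along the series — formic acid: +2, methanol: -2, formaldehyde: 0, urea: +4.
Net change = +4 − (+2) = +2.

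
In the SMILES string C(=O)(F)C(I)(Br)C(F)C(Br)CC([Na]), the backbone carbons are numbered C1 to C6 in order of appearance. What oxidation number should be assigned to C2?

+2

C2 has one bond to C (0), one bond to C (0), one bond to I (+1), one bond to Br (+1).
Oxidation state = 0 + 0 + 1 + 1 = +2.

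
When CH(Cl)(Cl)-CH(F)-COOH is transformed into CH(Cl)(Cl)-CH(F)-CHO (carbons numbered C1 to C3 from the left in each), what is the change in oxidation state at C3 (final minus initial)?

Before: C3 has 1 bond to C, 3 bonds to O → oxidation state +3.
After: C3 has 1 bond to C, 1 bond to H, 2 bonds to O → oxidation state +1.
Δ = +1 − (+3) = -2, so this is a reduction at C3.

-2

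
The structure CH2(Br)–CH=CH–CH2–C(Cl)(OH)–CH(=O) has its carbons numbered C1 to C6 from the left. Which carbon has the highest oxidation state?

C5

Each bond to a more electronegative atom (O, N, halogen) counts +1, each bond to a less electronegative atom (H, metal, B, Si) counts −1, and each C–C bond counts 0. Tallying each carbon:
C1: 1C, 2H, 1Br → 0 − 2 + 1 = -1
C2: 3C, 1H → 0 − 1 = -1
C3: 3C, 1H → 0 − 1 = -1
C4: 2C, 2H → 0 − 2 = -2
C5: 2C, 1O, 1Cl → 0 + 1 + 1 = +2
C6: 1C, 1H, 2O → 0 − 1 + 2 = +1
The most oxidised carbon is C5 at +2.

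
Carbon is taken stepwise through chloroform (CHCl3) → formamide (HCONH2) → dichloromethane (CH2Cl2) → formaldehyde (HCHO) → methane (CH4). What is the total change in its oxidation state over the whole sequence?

Carbon oxidation states along the series — chloroform: +2, formamide: +2, dichloromethane: 0, formaldehyde: 0, methane: -4.
Net change = -4 − (+2) = -6.

-6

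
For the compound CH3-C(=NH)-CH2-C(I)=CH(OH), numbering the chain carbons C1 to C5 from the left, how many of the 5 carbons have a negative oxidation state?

Count +1 for every bond to an atom more electronegative than carbon and −1 for every bond to one less electronegative; C–C bonds are 0. Tallying each carbon:
C1: 1C, 3H → 0 − 3 = -3
C2: 2C, 2N → 0 + 2 = +2
C3: 2C, 2H → 0 − 2 = -2
C4: 3C, 1I → 0 + 1 = +1
C5: 2C, 1H, 1O → 0 − 1 + 1 = 0
2 carbons (C1, C3) meet the condition.

2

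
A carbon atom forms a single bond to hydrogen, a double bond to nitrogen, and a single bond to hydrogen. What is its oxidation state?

The carbon has a double bond to N (2×+1 = +2), one bond to H (-1), one bond to H (-1).
Oxidation state = +2 − 1 − 1 = 0.

0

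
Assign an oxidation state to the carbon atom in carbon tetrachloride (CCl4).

The carbon has one bond to Cl (+1), one bond to Cl (+1), one bond to Cl (+1), one bond to Cl (+1).
Oxidation state = +1 + 1 + 1 + 1 = +4.

+4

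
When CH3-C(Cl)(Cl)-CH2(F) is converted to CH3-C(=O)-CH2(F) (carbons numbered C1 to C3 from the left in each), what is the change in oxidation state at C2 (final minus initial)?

Before: C2 has 2 bonds to C, 2 bonds to Cl → oxidation state +2.
After: C2 has 2 bonds to C, 2 bonds to O → oxidation state +2.
Δ = +2 − (+2) = 0, so no net redox change at C2.

0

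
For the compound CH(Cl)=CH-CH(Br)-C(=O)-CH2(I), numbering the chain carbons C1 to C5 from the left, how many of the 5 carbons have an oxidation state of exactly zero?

2

Assign +1 per bond to O/N/halogen, −1 per bond to H or an electropositive element, and 0 per bond to carbon. Tallying each carbon:
C1: 2C, 1H, 1Cl → 0 − 1 + 1 = 0
C2: 3C, 1H → 0 − 1 = -1
C3: 2C, 1H, 1Br → 0 − 1 + 1 = 0
C4: 2C, 2O → 0 + 2 = +2
C5: 1C, 2H, 1I → 0 − 2 + 1 = -1
2 carbons (C1, C3) meet the condition.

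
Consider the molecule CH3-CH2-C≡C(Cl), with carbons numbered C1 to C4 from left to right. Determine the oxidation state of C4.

+1

C4 has a triple bond to C (3×0 = 0), one bond to Cl (+1).
Oxidation state = 0 + 1 = +1.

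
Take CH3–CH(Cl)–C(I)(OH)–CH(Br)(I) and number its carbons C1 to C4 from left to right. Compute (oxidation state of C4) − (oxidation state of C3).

C4: 1C, 1H, 1Br, 1I → 0 − 1 + 1 + 1 = +1
C3: 2C, 1O, 1I → 0 + 1 + 1 = +2
Difference: +1 − (+2) = -1.

-1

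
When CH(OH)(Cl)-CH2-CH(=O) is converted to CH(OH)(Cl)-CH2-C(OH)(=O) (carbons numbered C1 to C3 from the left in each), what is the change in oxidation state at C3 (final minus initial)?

Before: C3 has 1 bond to C, 1 bond to H, 2 bonds to O → oxidation state +1.
After: C3 has 1 bond to C, 3 bonds to O → oxidation state +3.
Δ = +3 − (+1) = +2, so this is an oxidation at C3.

+2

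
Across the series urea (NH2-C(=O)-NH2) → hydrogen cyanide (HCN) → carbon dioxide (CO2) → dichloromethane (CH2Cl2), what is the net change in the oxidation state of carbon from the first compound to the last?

-4

Carbon oxidation states along the series — urea: +4, hydrogen cyanide: +2, carbon dioxide: +4, dichloromethane: 0.
Net change = 0 − (+4) = -4.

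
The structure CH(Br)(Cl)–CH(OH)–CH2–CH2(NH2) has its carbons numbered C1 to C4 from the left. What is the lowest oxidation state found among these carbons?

Count +1 for every bond to an atom more electronegative than carbon and −1 for every bond to one less electronegative; C–C bonds are 0. Tallying each carbon:
C1: 1C, 1H, 1Cl, 1Br → 0 − 1 + 1 + 1 = +1
C2: 2C, 1H, 1O → 0 − 1 + 1 = 0
C3: 2C, 2H → 0 − 2 = -2
C4: 1C, 2H, 1N → 0 − 2 + 1 = -1
The lowest value is -2.

-2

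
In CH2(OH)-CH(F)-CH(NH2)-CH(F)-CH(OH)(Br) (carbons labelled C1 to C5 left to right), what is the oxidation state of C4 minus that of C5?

-1

C4: 2C, 1H, 1F → 0 − 1 + 1 = 0
C5: 1C, 1H, 1O, 1Br → 0 − 1 + 1 + 1 = +1
Difference: 0 − (+1) = -1.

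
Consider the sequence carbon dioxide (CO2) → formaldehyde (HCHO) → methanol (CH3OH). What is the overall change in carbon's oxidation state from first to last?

Carbon oxidation states along the series — carbon dioxide: +4, formaldehyde: 0, methanol: -2.
Net change = -2 − (+4) = -6.

-6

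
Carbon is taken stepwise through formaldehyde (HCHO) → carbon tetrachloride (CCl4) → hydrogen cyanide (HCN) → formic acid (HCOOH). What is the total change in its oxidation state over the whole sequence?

Carbon oxidation states along the series — formaldehyde: 0, carbon tetrachloride: +4, hydrogen cyanide: +2, formic acid: +2.
Net change = +2 − (0) = +2.

+2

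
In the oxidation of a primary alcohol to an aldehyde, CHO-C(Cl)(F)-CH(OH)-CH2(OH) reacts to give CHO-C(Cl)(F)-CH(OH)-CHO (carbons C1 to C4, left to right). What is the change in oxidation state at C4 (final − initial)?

Before: C4 has 1 bond to C, 2 bonds to H, 1 bond to O → oxidation state -1.
After: C4 has 1 bond to C, 1 bond to H, 2 bonds to O → oxidation state +1.
Δ = +1 − (-1) = +2, so this is an oxidation at C4.

+2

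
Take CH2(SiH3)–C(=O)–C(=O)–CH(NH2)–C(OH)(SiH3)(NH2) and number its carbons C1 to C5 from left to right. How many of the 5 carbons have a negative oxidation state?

Assign +1 per bond to O/N/halogen, −1 per bond to H or an electropositive element, and 0 per bond to carbon. Tallying each carbon:
C1: 1C, 2H, 1Si → 0 − 2 − 1 = -3
C2: 2C, 2O → 0 + 2 = +2
C3: 2C, 2O → 0 + 2 = +2
C4: 2C, 1H, 1N → 0 − 1 + 1 = 0
C5: 1C, 1O, 1N, 1Si → 0 + 1 + 1 − 1 = +1
1 carbon (C1) meets the condition.

1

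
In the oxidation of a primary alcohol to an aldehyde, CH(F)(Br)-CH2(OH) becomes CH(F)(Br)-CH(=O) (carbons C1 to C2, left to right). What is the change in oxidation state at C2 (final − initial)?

Before: C2 has 1 bond to C, 2 bonds to H, 1 bond to O → oxidation state -1.
After: C2 has 1 bond to C, 1 bond to H, 2 bonds to O → oxidation state +1.
Δ = +1 − (-1) = +2, so this is an oxidation at C2.

+2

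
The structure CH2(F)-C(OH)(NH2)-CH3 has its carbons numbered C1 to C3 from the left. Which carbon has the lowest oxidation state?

C3

Count +1 for every bond to an atom more electronegative than carbon and −1 for every bond to one less electronegative; C–C bonds are 0. Tallying each carbon:
C1: 1C, 2H, 1F → 0 − 2 + 1 = -1
C2: 2C, 1O, 1N → 0 + 1 + 1 = +2
C3: 1C, 3H → 0 − 3 = -3
The most reduced carbon is C3 at -3.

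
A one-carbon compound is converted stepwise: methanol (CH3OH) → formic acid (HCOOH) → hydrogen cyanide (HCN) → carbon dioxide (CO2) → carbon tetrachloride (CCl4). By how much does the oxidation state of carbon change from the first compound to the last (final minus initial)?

Carbon oxidation states along the series — methanol: -2, formic acid: +2, hydrogen cyanide: +2, carbon dioxide: +4, carbon tetrachloride: +4.
Net change = +4 − (-2) = +6.

+6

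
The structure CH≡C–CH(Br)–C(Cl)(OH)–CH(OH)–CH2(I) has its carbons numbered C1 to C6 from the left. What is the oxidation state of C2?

Bonds to more-electronegative neighbours contribute +1 each, bonds to H or metals contribute −1 each, and C–C bonds contribute 0.
C2 has a triple bond to C (3×0 = 0), one bond to C (0).
Oxidation state = 0 + 0 = 0.

0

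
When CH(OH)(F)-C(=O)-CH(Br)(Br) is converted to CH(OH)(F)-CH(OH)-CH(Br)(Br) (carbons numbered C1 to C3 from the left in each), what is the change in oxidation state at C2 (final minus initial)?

Before: C2 has 2 bonds to C, 2 bonds to O → oxidation state +2.
After: C2 has 2 bonds to C, 1 bond to H, 1 bond to O → oxidation state 0.
Δ = 0 − (+2) = -2, so this is a reduction at C2.

-2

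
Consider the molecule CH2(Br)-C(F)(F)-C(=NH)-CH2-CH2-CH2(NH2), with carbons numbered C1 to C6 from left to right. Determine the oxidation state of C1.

Assign +1 per bond to O/N/halogen, −1 per bond to H or an electropositive element, and 0 per bond to carbon.
C1 has one bond to C (0), one bond to H (-1), one bond to H (-1), one bond to Br (+1).
Oxidation state = 0 − 1 − 1 + 1 = -1.

-1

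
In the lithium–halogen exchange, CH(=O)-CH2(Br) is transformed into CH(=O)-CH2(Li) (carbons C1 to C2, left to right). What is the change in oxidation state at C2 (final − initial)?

Before: C2 has 1 bond to C, 2 bonds to H, 1 bond to Br → oxidation state -1.
After: C2 has 1 bond to C, 2 bonds to H, 1 bond to Li → oxidation state -3.
Δ = -3 − (-1) = -2, so this is a reduction at C2.

-2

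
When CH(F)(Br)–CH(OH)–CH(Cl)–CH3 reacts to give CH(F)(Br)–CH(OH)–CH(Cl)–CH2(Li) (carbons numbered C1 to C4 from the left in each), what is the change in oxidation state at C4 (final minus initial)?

0

Before: C4 has 1 bond to C, 3 bonds to H → oxidation state -3.
After: C4 has 1 bond to C, 2 bonds to H, 1 bond to Li → oxidation state -3.
Δ = -3 − (-3) = 0, so no net redox change at C4.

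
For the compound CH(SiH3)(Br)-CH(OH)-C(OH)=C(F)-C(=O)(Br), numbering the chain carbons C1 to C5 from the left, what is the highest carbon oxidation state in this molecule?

Tallying each carbon's bonds:
C1: 1C, 1H, 1Br, 1Si → 0 − 1 + 1 − 1 = -1
C2: 2C, 1H, 1O → 0 − 1 + 1 = 0
C3: 3C, 1O → 0 + 1 = +1
C4: 3C, 1F → 0 + 1 = +1
C5: 1C, 2O, 1Br → 0 + 2 + 1 = +3
The highest value is +3.

+3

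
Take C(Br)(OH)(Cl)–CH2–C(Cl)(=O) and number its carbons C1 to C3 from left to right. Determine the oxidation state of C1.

+3

Count +1 for every bond to an atom more electronegative than carbon and −1 for every bond to one less electronegative; C–C bonds are 0.
C1 has one bond to C (0), one bond to Br (+1), one bond to O (+1), one bond to Cl (+1).
Oxidation state = 0 + 1 + 1 + 1 = +3.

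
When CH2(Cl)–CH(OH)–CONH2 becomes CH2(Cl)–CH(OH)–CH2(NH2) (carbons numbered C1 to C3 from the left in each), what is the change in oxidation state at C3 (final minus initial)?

Before: C3 has 1 bond to C, 2 bonds to O, 1 bond to N → oxidation state +3.
After: C3 has 1 bond to C, 2 bonds to H, 1 bond to N → oxidation state -1.
Δ = -1 − (+3) = -4, so this is a reduction at C3.

-4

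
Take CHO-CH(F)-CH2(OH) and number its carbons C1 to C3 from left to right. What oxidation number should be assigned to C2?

0

C2 has one bond to C (0), one bond to C (0), one bond to H (-1), one bond to F (+1).
Oxidation state = 0 + 0 − 1 + 1 = 0.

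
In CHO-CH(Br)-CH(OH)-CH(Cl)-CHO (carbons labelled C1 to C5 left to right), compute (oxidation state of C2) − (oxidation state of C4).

0

C2: 2C, 1H, 1Br → 0 − 1 + 1 = 0
C4: 2C, 1H, 1Cl → 0 − 1 + 1 = 0
Difference: 0 − (0) = 0.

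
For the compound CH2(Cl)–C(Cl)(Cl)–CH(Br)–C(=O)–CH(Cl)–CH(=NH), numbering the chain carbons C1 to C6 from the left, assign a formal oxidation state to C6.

C6 has one bond to C (0), one bond to H (-1), a double bond to N (2×+1 = +2).
Oxidation state = 0 − 1 + 2 = +1.

+1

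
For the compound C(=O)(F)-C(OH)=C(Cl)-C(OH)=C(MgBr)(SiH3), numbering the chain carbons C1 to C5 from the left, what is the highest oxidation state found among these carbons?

+3

Tallying each carbon's bonds:
C1: 1C, 2O, 1F → 0 + 2 + 1 = +3
C2: 3C, 1O → 0 + 1 = +1
C3: 3C, 1Cl → 0 + 1 = +1
C4: 3C, 1O → 0 + 1 = +1
C5: 2C, 1Mg, 1Si → 0 − 1 − 1 = -2
The highest value is +3.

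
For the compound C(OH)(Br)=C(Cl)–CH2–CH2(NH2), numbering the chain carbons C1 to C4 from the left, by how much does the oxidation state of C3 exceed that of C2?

C3: 2C, 2H → 0 − 2 = -2
C2: 3C, 1Cl → 0 + 1 = +1
Difference: -2 − (+1) = -3.

-3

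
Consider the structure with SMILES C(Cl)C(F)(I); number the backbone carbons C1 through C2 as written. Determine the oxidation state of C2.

Bonds to more-electronegative neighbours contribute +1 each, bonds to H or metals contribute −1 each, and C–C bonds contribute 0.
C2 has one bond to C (0), one bond to H (-1), one bond to F (+1), one bond to I (+1).
Oxidation state = 0 − 1 + 1 + 1 = +1.

+1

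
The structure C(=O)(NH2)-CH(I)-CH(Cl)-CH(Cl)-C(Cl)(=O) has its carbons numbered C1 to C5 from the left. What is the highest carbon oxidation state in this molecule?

+3

Count +1 for every bond to an atom more electronegative than carbon and −1 for every bond to one less electronegative; C–C bonds are 0. Tallying each carbon:
C1: 1C, 2O, 1N → 0 + 2 + 1 = +3
C2: 2C, 1H, 1I → 0 − 1 + 1 = 0
C3: 2C, 1H, 1Cl → 0 − 1 + 1 = 0
C4: 2C, 1H, 1Cl → 0 − 1 + 1 = 0
C5: 1C, 2O, 1Cl → 0 + 2 + 1 = +3
The highest value is +3.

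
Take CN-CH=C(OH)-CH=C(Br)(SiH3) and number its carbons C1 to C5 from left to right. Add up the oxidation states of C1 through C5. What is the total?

Assign +1 per bond to O/N/halogen, −1 per bond to H or an electropositive element, and 0 per bond to carbon. Tallying each carbon:
C1: 1C, 3N → 0 + 3 = +3
C2: 3C, 1H → 0 − 1 = -1
C3: 3C, 1O → 0 + 1 = +1
C4: 3C, 1H → 0 − 1 = -1
C5: 2C, 1Br, 1Si → 0 + 1 − 1 = 0
Sum = +3 − 1 + 1 − 1 + 0 = +2.

+2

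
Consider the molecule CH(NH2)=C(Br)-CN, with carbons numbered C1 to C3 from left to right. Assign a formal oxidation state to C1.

0

Each bond to a more electronegative atom (O, N, halogen) counts +1, each bond to a less electronegative atom (H, metal, B, Si) counts −1, and each C–C bond counts 0.
C1 has a double bond to C (2×0 = 0), one bond to H (-1), one bond to N (+1).
Oxidation state = 0 − 1 + 1 = 0.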